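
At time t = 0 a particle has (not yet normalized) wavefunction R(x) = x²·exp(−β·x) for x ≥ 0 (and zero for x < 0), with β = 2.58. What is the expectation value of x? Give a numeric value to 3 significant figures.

⟨x⟩ = ∫ x·|R|² dx / ∫|R|² dx (integrals over the domain).
Every integrand reduces to terms xʲ·e^(−2βx) on [0, ∞); use ∫₀^∞ xʲ·e^(−2βx) dx = j!/(2β)^(j+1).
State is unnormalized: ∫|R|² dx = 0.0065609, and ∫R*·x·R dx = 0.0063575, so ⟨x⟩ = 0.0063575 / 0.0065609.
⟨x⟩ = 0.96899.

0.969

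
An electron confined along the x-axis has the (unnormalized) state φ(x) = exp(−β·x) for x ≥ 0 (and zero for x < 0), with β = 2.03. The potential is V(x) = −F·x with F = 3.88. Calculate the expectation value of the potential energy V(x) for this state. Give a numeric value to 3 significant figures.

-0.956

⟨V⟩ = ∫ V(x)·|φ|² dx / ∫|φ|² dx.
Every integrand reduces to terms xʲ·e^(−2βx) on [0, ∞); use ∫₀^∞ xʲ·e^(−2βx) dx = j!/(2β)^(j+1).
State is unnormalized: ∫|φ|² dx = 0.24631, and ∫φ*·V(x)·φ dx = -0.23539, so ⟨V⟩ = -0.23539 / 0.24631.
⟨V⟩ = -0.95567.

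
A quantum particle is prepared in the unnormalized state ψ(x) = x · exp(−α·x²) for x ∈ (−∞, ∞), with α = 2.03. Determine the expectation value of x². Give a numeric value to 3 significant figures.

0.369

⟨x²⟩ = ∫ x²·|ψ|² dx / ∫|ψ|² dx (integrals over the domain).
Expand each integrand as polynomial × e^(−2αx²) and use ∫x^(2j)·e^(−2αx²) dx = (2j−1)!!/(4α)^j · √(π/(2α)), odd powers → 0; here √(π/(2α)) = 0.87965.
State is unnormalized: ∫|ψ|² dx = 0.10833, and ∫ψ*·x²·ψ dx = 0.040024, so ⟨x²⟩ = 0.040024 / 0.10833.
⟨x²⟩ = 0.36946.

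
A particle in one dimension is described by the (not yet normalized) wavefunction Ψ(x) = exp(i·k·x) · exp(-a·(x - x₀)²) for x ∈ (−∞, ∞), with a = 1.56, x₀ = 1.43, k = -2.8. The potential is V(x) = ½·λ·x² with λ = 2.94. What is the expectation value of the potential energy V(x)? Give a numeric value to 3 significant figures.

⟨V⟩ = ∫ V(x)·|Ψ|² dx / ∫|Ψ|² dx.
Gaussian moments (u = x − x₀): ∫u^(2j)·e^(−2au²) du = (2j−1)!!/(4a)^j · √(π/(2a)), odd powers integrate to 0; here √(π/(2a)) = 1.0035.
State is unnormalized: ∫|Ψ|² dx = 1.0035, and ∫Ψ*·V(x)·Ψ dx = 3.2528, so ⟨V⟩ = 3.2528 / 1.0035.
⟨V⟩ = 3.2416.

3.24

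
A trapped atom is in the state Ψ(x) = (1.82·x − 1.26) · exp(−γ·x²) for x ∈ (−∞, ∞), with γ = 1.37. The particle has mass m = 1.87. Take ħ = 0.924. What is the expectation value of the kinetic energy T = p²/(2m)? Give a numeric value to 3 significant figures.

T = −(ħ²/2m) d²/dx², so ⟨T⟩ = −(ħ²/2m) ∫ Ψ*·Ψ'' dx / ∫|Ψ|² dx; with m = 1.87.
Expand each integrand as polynomial × e^(−2γx²) and use ∫x^(2j)·e^(−2γx²) dx = (2j−1)!!/(4γ)^j · √(π/(2γ)), odd powers → 0; here √(π/(2γ)) = 1.0708. Differentiate with the product rule, d/dx e^(−γx²) = −2γx·e^(−γx²).
State is unnormalized: ∫|Ψ|² dx = 2.3472, and ∫Ψ*·(−ħ²/2m · Ψ'') dx = 1.1389, so ⟨T⟩ = 1.1389 / 2.3472.
⟨T⟩ = 0.48523.

0.485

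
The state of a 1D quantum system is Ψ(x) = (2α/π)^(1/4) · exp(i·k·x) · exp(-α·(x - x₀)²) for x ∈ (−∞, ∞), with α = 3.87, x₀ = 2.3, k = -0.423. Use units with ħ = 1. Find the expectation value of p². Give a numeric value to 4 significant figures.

4.049

p² Ψ = −ħ² d²Ψ/dx²; ⟨p²⟩ = −ħ² ∫ Ψ*·Ψ'' dx.
Gaussian moments (u = x − x₀): ∫u^(2j)·e^(−2αu²) du = (2j−1)!!/(4α)^j · √(π/(2α)), odd powers integrate to 0; here √(π/(2α)) = 0.63710. Derivatives: Ψ′ = (ik − 2αu)·Ψ, Ψ″ = ((ik − 2αu)² − 2α)·Ψ; the odd-in-u pieces drop out.
⟨p²⟩ = 4.0489.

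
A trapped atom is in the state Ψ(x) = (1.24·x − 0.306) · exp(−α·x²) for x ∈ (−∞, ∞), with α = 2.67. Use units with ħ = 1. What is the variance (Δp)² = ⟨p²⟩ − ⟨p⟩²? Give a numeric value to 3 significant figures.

Compute ⟨p⟩ and ⟨p²⟩ separately; (Δp)² = ⟨p²⟩ − ⟨p⟩².
Expand each integrand as polynomial × e^(−2αx²) and use ∫x^(2j)·e^(−2αx²) dx = (2j−1)!!/(4α)^j · √(π/(2α)), odd powers → 0; here √(π/(2α)) = 0.76702. Differentiate with the product rule, d/dx e^(−αx²) = −2αx·e^(−αx²).
Normalization: ∫|Ψ|² dx = 0.18225.
⟨p⟩ = 0.0000 and ⟨p²⟩ = 5.9056.
(Δp)² = 5.9056 − (0.0000)² = 5.9056.

5.91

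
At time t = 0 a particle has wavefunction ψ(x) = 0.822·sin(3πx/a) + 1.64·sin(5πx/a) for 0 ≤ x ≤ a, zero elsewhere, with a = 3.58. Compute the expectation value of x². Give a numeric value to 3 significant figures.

4.72

⟨x²⟩ = ∫ x²·|ψ|² dx / ∫|ψ|² dx (integrals over the domain).
On 0 ≤ x ≤ a (j ≠ l): ∫sin²(jπx/a) dx = a/2, ∫sin(jπx/a)·sin(lπx/a) dx = 0; diagonal moments ∫x·sin²(jπx/a) dx = a²/4, ∫x²·sin²(jπx/a) dx = a³·(1/6 − 1/(4j²π²)); cross terms ∫x·sin(jπx/a)·sin(lπx/a) dx = 0 for j + l even and −4jla²/(π²(j² − l²)²) for j + l odd, ∫x²·sin(jπx/a)·sin(lπx/a) dx = (−1)^(j+l)·4jla³/(π²(j² − l²)²); higher powers the same way via product-to-sum and parts.
State is unnormalized: ∫|ψ|² dx = 6.0239, and ∫ψ*·x²·ψ dx = 28.460, so ⟨x²⟩ = 28.460 / 6.0239.
⟨x²⟩ = 4.7246.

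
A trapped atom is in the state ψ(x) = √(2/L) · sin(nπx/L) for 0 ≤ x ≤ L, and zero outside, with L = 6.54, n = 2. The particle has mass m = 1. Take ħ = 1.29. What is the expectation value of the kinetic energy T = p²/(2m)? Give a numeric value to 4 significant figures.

0.7680

T = −(ħ²/2m) d²/dx², so ⟨T⟩ = −(ħ²/2m) ∫ ψ*·ψ'' dx; with m = 1.
d/dx sin(nπx/L) = (nπ/L)·cos(nπx/L) and d²/dx² sin(nπx/L) = −(nπ/L)²·sin(nπx/L); on 0 ≤ x ≤ L, ∫sin²(nπx/L) dx = L/2 and ∫sin(nπx/L)·cos(nπx/L) dx = 0.
⟨T⟩ = 0.76799.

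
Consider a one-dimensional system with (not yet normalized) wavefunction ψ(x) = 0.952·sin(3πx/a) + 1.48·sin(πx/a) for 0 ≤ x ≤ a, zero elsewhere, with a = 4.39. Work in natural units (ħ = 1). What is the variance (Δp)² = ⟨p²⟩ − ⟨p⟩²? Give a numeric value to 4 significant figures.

1.711

Compute ⟨p⟩ and ⟨p²⟩ separately; (Δp)² = ⟨p²⟩ − ⟨p⟩².
d²/dx² sin(jπx/a) = −(jπ/a)²·sin(jπx/a); on 0 ≤ x ≤ a, ∫sin²(jπx/a) dx = a/2 and ∫sin(jπx/a)·sin(lπx/a) dx = 0 for j ≠ l, so only diagonal terms survive in ∫|ψ|² and ∫ψ·ψ″; ∫ψ·ψ′ dx = [ψ²/2] between the walls = 0.
Normalization: ∫|ψ|² dx = 6.7973.
⟨p⟩ = 0.0000 and ⟨p²⟩ = 1.7112.
(Δp)² = 1.7112 − (0.0000)² = 1.7112.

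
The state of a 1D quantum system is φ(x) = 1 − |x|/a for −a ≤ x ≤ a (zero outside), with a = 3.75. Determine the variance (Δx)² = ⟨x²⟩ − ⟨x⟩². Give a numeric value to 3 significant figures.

1.41

Compute ⟨x⟩ and ⟨x²⟩ separately, then (Δx)² = ⟨x²⟩ − ⟨x⟩².
φ is even, so ∫ over [−a, a] = 2∫₀ᵃ with φ = 1 − x/a there: ∫₀ᵃ (1 − x/a)² dx = a/3, ∫₀ᵃ x²(1 − x/a)² dx = a³/30, ∫₀ᵃ x⁴(1 − x/a)² dx = a⁵/105.
Normalization: ∫|φ|² dx = 2.5000.
⟨x⟩ = 0.0000 and ⟨x²⟩ = 1.4063.
(Δx)² = 1.4063 − (0.0000)² = 1.4063.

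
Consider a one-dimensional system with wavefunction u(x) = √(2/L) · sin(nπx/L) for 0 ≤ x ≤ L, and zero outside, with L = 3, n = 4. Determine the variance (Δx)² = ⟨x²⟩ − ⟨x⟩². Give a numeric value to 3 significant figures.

Compute ⟨x⟩ and ⟨x²⟩ separately, then (Δx)² = ⟨x²⟩ − ⟨x⟩².
With sin²θ = (1 − cos2θ)/2 on 0 ≤ x ≤ L: ∫sin²(nπx/L) dx = L/2, ∫x·sin²(nπx/L) dx = L²/4, ∫x²·sin²(nπx/L) dx = L³·(1/6 − 1/(4n²π²)); higher powers xᵏ the same way, integrating xᵏ·cos(2nπx/L) by parts.
⟨x⟩ = 1.5000 and ⟨x²⟩ = 2.9715.
(Δx)² = 2.9715 − (1.5000)² = 0.72150.

0.722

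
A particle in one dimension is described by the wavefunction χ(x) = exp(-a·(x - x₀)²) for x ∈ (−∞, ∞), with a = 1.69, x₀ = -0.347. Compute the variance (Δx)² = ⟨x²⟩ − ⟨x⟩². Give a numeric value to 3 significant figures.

Compute ⟨x⟩ and ⟨x²⟩ separately, then (Δx)² = ⟨x²⟩ − ⟨x⟩².
Gaussian moments (u = x − x₀): ∫u^(2j)·e^(−2au²) du = (2j−1)!!/(4a)^j · √(π/(2a)), odd powers integrate to 0; here √(π/(2a)) = 0.96409.
Normalization: ∫|χ|² dx = 0.96409.
⟨x⟩ = -0.34700 and ⟨x²⟩ = 0.26834.
(Δx)² = 0.26834 − (-0.34700)² = 0.14793.

0.148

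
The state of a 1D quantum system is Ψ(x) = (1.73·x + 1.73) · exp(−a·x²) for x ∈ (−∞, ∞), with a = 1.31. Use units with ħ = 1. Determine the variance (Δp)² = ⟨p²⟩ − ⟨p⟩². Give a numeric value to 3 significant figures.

1.73

Compute ⟨p⟩ and ⟨p²⟩ separately; (Δp)² = ⟨p²⟩ − ⟨p⟩².
Expand each integrand as polynomial × e^(−2ax²) and use ∫x^(2j)·e^(−2ax²) dx = (2j−1)!!/(4a)^j · √(π/(2a)), odd powers → 0; here √(π/(2a)) = 1.0950. Differentiate with the product rule, d/dx e^(−ax²) = −2ax·e^(−ax²).
Normalization: ∫|Ψ|² dx = 3.9027.
⟨p⟩ = 0.0000 and ⟨p²⟩ = 1.7299.
(Δp)² = 1.7299 − (0.0000)² = 1.7299.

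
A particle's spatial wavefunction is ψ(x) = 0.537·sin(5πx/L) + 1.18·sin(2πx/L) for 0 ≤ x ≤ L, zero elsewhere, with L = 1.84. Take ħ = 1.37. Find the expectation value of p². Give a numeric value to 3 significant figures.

p² ψ = −ħ² d²ψ/dx²; ⟨p²⟩ = −ħ² ∫ ψ*·ψ'' dx / ∫|ψ|² dx.
d²/dx² sin(jπx/L) = −(jπ/L)²·sin(jπx/L); on 0 ≤ x ≤ L, ∫sin²(jπx/L) dx = L/2 and ∫sin(jπx/L)·sin(lπx/L) dx = 0 for j ≠ l, so only diagonal terms survive in ∫|ψ|² and ∫ψ·ψ″; ∫ψ·ψ′ dx = [ψ²/2] between the walls = 0.
State is unnormalized: ∫|ψ|² dx = 1.5463, and ∫ψ*·(−ħ² ψ'') dx = 64.326, so ⟨p²⟩ = 64.326 / 1.5463.
⟨p²⟩ = 41.600.

41.6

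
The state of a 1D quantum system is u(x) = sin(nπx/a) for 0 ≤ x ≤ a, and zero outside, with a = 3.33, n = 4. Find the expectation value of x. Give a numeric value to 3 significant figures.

⟨x⟩ = ∫ x·|u|² dx / ∫|u|² dx (integrals over the domain).
With sin²θ = (1 − cos2θ)/2 on 0 ≤ x ≤ a: ∫sin²(nπx/a) dx = a/2, ∫x·sin²(nπx/a) dx = a²/4, ∫x²·sin²(nπx/a) dx = a³·(1/6 − 1/(4n²π²)); higher powers xᵏ the same way, integrating xᵏ·cos(2nπx/a) by parts.
State is unnormalized: ∫|u|² dx = 1.6650, and ∫u*·x·u dx = 2.7722, so ⟨x⟩ = 2.7722 / 1.6650.
⟨x⟩ = 1.6650.

1.67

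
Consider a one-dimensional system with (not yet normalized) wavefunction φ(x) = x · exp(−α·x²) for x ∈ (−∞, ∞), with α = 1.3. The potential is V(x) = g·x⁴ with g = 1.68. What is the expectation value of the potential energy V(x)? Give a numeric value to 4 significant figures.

0.9320

⟨V⟩ = ∫ V(x)·|φ|² dx / ∫|φ|² dx.
Expand each integrand as polynomial × e^(−2αx²) and use ∫x^(2j)·e^(−2αx²) dx = (2j−1)!!/(4α)^j · √(π/(2α)), odd powers → 0; here √(π/(2α)) = 1.0992.
State is unnormalized: ∫|φ|² dx = 0.21139, and ∫φ*·V(x)·φ dx = 0.19701, so ⟨V⟩ = 0.19701 / 0.21139.
⟨V⟩ = 0.93195.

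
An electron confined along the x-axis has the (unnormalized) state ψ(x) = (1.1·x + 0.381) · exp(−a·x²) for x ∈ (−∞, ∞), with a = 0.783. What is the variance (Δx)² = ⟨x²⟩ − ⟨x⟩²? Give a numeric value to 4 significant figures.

0.5299

Compute ⟨x⟩ and ⟨x²⟩ separately, then (Δx)² = ⟨x²⟩ − ⟨x⟩².
Expand each integrand as polynomial × e^(−2ax²) and use ∫x^(2j)·e^(−2ax²) dx = (2j−1)!!/(4a)^j · √(π/(2a)), odd powers → 0; here √(π/(2a)) = 1.4164.
Normalization: ∫|ψ|² dx = 0.75280.
⟨x⟩ = 0.50353 and ⟨x²⟩ = 0.78345.
(Δx)² = 0.78345 − (0.50353)² = 0.52991.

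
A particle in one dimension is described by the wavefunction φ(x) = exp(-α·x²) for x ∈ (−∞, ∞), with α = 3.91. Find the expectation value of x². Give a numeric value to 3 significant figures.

⟨x²⟩ = ∫ x²·|φ|² dx / ∫|φ|² dx (integrals over the domain).
Gaussian moments: ∫x^(2j)·e^(−2αx²) dx = (2j−1)!!/(4α)^j · √(π/(2α)), odd powers integrate to 0; here √(π/(2α)) = 0.63383.
State is unnormalized: ∫|φ|² dx = 0.63383, and ∫φ*·x²·φ dx = 0.040526, so ⟨x²⟩ = 0.040526 / 0.63383.
⟨x²⟩ = 0.063939.

0.0639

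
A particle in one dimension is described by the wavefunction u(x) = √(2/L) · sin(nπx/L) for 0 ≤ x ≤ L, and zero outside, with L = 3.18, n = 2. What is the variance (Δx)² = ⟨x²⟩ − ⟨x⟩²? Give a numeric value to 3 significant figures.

0.715

Compute ⟨x⟩ and ⟨x²⟩ separately, then (Δx)² = ⟨x²⟩ − ⟨x⟩².
With sin²θ = (1 − cos2θ)/2 on 0 ≤ x ≤ L: ∫sin²(nπx/L) dx = L/2, ∫x·sin²(nπx/L) dx = L²/4, ∫x²·sin²(nπx/L) dx = L³·(1/6 − 1/(4n²π²)); higher powers xᵏ the same way, integrating xᵏ·cos(2nπx/L) by parts.
⟨x⟩ = 1.5900 and ⟨x²⟩ = 3.2427.
(Δx)² = 3.2427 − (1.5900)² = 0.71462.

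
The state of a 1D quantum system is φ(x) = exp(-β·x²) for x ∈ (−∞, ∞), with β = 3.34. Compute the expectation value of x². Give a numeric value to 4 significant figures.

0.07485

⟨x²⟩ = ∫ x²·|φ|² dx / ∫|φ|² dx (integrals over the domain).
Gaussian moments: ∫x^(2j)·e^(−2βx²) dx = (2j−1)!!/(4β)^j · √(π/(2β)), odd powers integrate to 0; here √(π/(2β)) = 0.68578.
State is unnormalized: ∫|φ|² dx = 0.68578, and ∫φ*·x²·φ dx = 0.051331, so ⟨x²⟩ = 0.051331 / 0.68578.
⟨x²⟩ = 0.074850.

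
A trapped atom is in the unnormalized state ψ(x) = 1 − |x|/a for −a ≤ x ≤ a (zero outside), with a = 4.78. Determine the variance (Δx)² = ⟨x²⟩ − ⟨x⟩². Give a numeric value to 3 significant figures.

Compute ⟨x⟩ and ⟨x²⟩ separately, then (Δx)² = ⟨x²⟩ − ⟨x⟩².
ψ is even, so ∫ over [−a, a] = 2∫₀ᵃ with ψ = 1 − x/a there: ∫₀ᵃ (1 − x/a)² dx = a/3, ∫₀ᵃ x²(1 − x/a)² dx = a³/30, ∫₀ᵃ x⁴(1 − x/a)² dx = a⁵/105.
Normalization: ∫|ψ|² dx = 3.1867.
⟨x⟩ = 0.0000 and ⟨x²⟩ = 2.2848.
(Δx)² = 2.2848 − (0.0000)² = 2.2848.

2.28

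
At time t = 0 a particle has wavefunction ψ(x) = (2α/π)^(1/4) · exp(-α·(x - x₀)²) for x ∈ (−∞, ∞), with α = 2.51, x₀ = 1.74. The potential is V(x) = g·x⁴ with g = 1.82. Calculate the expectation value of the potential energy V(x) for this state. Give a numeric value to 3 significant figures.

20.0

⟨V⟩ = ∫ V(x)·|ψ|² dx.
Gaussian moments (u = x − x₀): ∫u^(2j)·e^(−2αu²) du = (2j−1)!!/(4α)^j · √(π/(2α)), odd powers integrate to 0; here √(π/(2α)) = 0.79108.
⟨V⟩ = 20.030.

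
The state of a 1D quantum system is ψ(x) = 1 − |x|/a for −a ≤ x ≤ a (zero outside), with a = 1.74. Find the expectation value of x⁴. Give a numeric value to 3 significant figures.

⟨x⁴⟩ = ∫ x⁴·|ψ|² dx / ∫|ψ|² dx (integrals over the domain).
ψ is even, so ∫ over [−a, a] = 2∫₀ᵃ with ψ = 1 − x/a there: ∫₀ᵃ (1 − x/a)² dx = a/3, ∫₀ᵃ x²(1 − x/a)² dx = a³/30, ∫₀ᵃ x⁴(1 − x/a)² dx = a⁵/105.
State is unnormalized: ∫|ψ|² dx = 1.1600, and ∫ψ*·x⁴·ψ dx = 0.30380, so ⟨x⁴⟩ = 0.30380 / 1.1600.
⟨x⁴⟩ = 0.26190.

0.262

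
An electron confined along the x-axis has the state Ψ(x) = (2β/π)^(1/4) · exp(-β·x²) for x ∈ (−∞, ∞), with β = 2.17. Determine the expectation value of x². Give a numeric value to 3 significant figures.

0.115

⟨x²⟩ = ∫ x²·|Ψ|² dx (integrals over the domain).
Gaussian moments: ∫x^(2j)·e^(−2βx²) dx = (2j−1)!!/(4β)^j · √(π/(2β)), odd powers integrate to 0; here √(π/(2β)) = 0.85081.
⟨x²⟩ = 0.11521.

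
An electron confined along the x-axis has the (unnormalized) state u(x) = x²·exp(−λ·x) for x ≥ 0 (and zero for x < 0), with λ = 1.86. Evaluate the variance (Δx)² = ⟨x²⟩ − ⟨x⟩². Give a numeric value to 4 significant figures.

0.3613

Compute ⟨x⟩ and ⟨x²⟩ separately, then (Δx)² = ⟨x²⟩ − ⟨x⟩².
Every integrand reduces to terms xʲ·e^(−2λx) on [0, ∞); use ∫₀^∞ xʲ·e^(−2λx) dx = j!/(2λ)^(j+1).
Normalization: ∫|u|² dx = 0.033690.
⟨x⟩ = 1.3441 and ⟨x²⟩ = 2.1679.
(Δx)² = 2.1679 − (1.3441)² = 0.36131.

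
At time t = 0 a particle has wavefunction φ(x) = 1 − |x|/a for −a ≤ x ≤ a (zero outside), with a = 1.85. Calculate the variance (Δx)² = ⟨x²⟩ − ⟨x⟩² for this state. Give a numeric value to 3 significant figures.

0.342

Compute ⟨x⟩ and ⟨x²⟩ separately, then (Δx)² = ⟨x²⟩ − ⟨x⟩².
φ is even, so ∫ over [−a, a] = 2∫₀ᵃ with φ = 1 − x/a there: ∫₀ᵃ (1 − x/a)² dx = a/3, ∫₀ᵃ x²(1 − x/a)² dx = a³/30, ∫₀ᵃ x⁴(1 − x/a)² dx = a⁵/105.
Normalization: ∫|φ|² dx = 1.2333.
⟨x⟩ = 0.0000 and ⟨x²⟩ = 0.34225.
(Δx)² = 0.34225 − (0.0000)² = 0.34225.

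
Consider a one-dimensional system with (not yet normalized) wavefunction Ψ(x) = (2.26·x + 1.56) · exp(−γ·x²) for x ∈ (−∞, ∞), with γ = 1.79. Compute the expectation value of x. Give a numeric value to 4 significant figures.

0.3129

⟨x⟩ = ∫ x·|Ψ|² dx / ∫|Ψ|² dx (integrals over the domain).
Expand each integrand as polynomial × e^(−2γx²) and use ∫x^(2j)·e^(−2γx²) dx = (2j−1)!!/(4γ)^j · √(π/(2γ)), odd powers → 0; here √(π/(2γ)) = 0.93677.
State is unnormalized: ∫|Ψ|² dx = 2.9480, and ∫Ψ*·x·Ψ dx = 0.92254, so ⟨x⟩ = 0.92254 / 2.9480.
⟨x⟩ = 0.31294.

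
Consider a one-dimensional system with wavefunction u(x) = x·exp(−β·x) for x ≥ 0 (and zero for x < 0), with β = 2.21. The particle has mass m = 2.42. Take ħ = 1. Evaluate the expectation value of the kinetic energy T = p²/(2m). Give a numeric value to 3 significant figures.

1.01

T = −(ħ²/2m) d²/dx², so ⟨T⟩ = −(ħ²/2m) ∫ u*·u'' dx / ∫|u|² dx; with m = 2.42.
Differentiate x·exp(−β·x) with the product rule; every integrand then reduces to terms xʲ·e^(−2βx) on [0, ∞), with ∫₀^∞ xʲ·e^(−2βx) dx = j!/(2β)^(j+1).
State is unnormalized: ∫|u|² dx = 0.023161, and ∫u*·(−ħ²/2m · u'') dx = 0.023372, so ⟨T⟩ = 0.023372 / 0.023161.
⟨T⟩ = 1.0091.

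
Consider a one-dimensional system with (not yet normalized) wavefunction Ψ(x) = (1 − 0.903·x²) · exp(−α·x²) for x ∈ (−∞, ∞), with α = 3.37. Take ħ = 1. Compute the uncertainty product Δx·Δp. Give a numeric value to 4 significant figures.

Δx = √(⟨x²⟩−⟨x⟩²), Δp = √(⟨p²⟩−⟨p⟩²).
Expand each integrand as polynomial × e^(−2αx²) and use ∫x^(2j)·e^(−2αx²) dx = (2j−1)!!/(4α)^j · √(π/(2α)), odd powers → 0; here √(π/(2α)) = 0.68272. Differentiate with the product rule, d/dx e^(−αx²) = −2αx·e^(−αx²).
Normalization: ∫|Ψ|² dx = 0.60045.
⟨x⟩ = 0.0000, ⟨x²⟩ = 0.056124 ⇒ Δx = 0.23691.
⟨p⟩ = 0.0000, ⟨p²⟩ = 4.4655 ⇒ Δp = 2.1132.
Δx·Δp = 0.50062.

0.5006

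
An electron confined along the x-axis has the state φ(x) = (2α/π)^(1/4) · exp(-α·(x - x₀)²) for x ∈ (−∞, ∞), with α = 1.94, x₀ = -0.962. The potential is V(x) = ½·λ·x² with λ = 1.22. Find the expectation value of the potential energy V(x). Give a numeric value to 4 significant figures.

⟨V⟩ = ∫ V(x)·|φ|² dx.
Gaussian moments (u = x − x₀): ∫u^(2j)·e^(−2αu²) du = (2j−1)!!/(4α)^j · √(π/(2α)), odd powers integrate to 0; here √(π/(2α)) = 0.89983.
⟨V⟩ = 0.64313.

0.6431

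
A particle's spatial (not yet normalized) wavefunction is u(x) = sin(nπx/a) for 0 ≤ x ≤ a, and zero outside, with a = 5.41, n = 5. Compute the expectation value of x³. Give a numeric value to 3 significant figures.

39.1

⟨x³⟩ = ∫ x³·|u|² dx / ∫|u|² dx (integrals over the domain).
With sin²θ = (1 − cos2θ)/2 on 0 ≤ x ≤ a: ∫sin²(nπx/a) dx = a/2, ∫x·sin²(nπx/a) dx = a²/4, ∫x²·sin²(nπx/a) dx = a³·(1/6 − 1/(4n²π²)); higher powers xᵏ the same way, integrating xᵏ·cos(2nπx/a) by parts.
State is unnormalized: ∫|u|² dx = 2.7050, and ∫u*·x³·u dx = 105.78, so ⟨x³⟩ = 105.78 / 2.7050.
⟨x³⟩ = 39.104.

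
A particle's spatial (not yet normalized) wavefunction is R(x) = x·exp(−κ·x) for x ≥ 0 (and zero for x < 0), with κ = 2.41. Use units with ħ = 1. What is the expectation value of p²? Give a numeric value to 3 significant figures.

p² R = −ħ² d²R/dx²; ⟨p²⟩ = −ħ² ∫ R*·R'' dx / ∫|R|² dx.
Differentiate x·exp(−κ·x) with the product rule; every integrand then reduces to terms xʲ·e^(−2κx) on [0, ∞), with ∫₀^∞ xʲ·e^(−2κx) dx = j!/(2κ)^(j+1).
State is unnormalized: ∫|R|² dx = 0.017860, and ∫R*·(−ħ² R'') dx = 0.10373, so ⟨p²⟩ = 0.10373 / 0.017860.
⟨p²⟩ = 5.8081.

5.81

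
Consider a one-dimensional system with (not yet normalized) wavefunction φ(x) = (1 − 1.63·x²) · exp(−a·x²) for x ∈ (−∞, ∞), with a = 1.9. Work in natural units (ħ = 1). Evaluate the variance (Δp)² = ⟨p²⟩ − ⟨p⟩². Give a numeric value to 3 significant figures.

Compute ⟨p⟩ and ⟨p²⟩ separately; (Δp)² = ⟨p²⟩ − ⟨p⟩².
Expand each integrand as polynomial × e^(−2ax²) and use ∫x^(2j)·e^(−2ax²) dx = (2j−1)!!/(4a)^j · √(π/(2a)), odd powers → 0; here √(π/(2a)) = 0.90925. Differentiate with the product rule, d/dx e^(−ax²) = −2ax·e^(−ax²).
Normalization: ∫|φ|² dx = 0.64470.
⟨p⟩ = 0.0000 and ⟨p²⟩ = 4.6919.
(Δp)² = 4.6919 − (0.0000)² = 4.6919.

4.69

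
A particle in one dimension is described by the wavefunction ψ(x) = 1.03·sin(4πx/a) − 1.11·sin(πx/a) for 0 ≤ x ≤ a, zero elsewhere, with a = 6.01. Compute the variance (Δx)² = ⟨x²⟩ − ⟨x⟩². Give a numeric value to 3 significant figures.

Compute ⟨x⟩ and ⟨x²⟩ separately, then (Δx)² = ⟨x²⟩ − ⟨x⟩².
On 0 ≤ x ≤ a (j ≠ l): ∫sin²(jπx/a) dx = a/2, ∫sin(jπx/a)·sin(lπx/a) dx = 0; diagonal moments ∫x·sin²(jπx/a) dx = a²/4, ∫x²·sin²(jπx/a) dx = a³·(1/6 − 1/(4j²π²)); cross terms ∫x·sin(jπx/a)·sin(lπx/a) dx = 0 for j + l even and −4jla²/(π²(j² − l²)²) for j + l odd, ∫x²·sin(jπx/a)·sin(lπx/a) dx = (−1)^(j+l)·4jla³/(π²(j² − l²)²); higher powers the same way via product-to-sum and parts.
Normalization: ∫|ψ|² dx = 6.8905.
⟨x⟩ = 3.0914 and ⟨x²⟩ = 11.523.
(Δx)² = 11.523 − (3.0914)² = 1.9664.

1.97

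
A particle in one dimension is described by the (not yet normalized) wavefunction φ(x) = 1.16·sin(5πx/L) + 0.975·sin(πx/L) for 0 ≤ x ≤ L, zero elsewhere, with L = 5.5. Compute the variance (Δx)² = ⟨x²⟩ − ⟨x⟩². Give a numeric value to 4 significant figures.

Compute ⟨x⟩ and ⟨x²⟩ separately, then (Δx)² = ⟨x²⟩ − ⟨x⟩².
On 0 ≤ x ≤ L (j ≠ l): ∫sin²(jπx/L) dx = L/2, ∫sin(jπx/L)·sin(lπx/L) dx = 0; diagonal moments ∫x·sin²(jπx/L) dx = L²/4, ∫x²·sin²(jπx/L) dx = L³·(1/6 − 1/(4j²π²)); cross terms ∫x·sin(jπx/L)·sin(lπx/L) dx = 0 for j + l even and −4jlL²/(π²(j² − l²)²) for j + l odd, ∫x²·sin(jπx/L)·sin(lπx/L) dx = (−1)^(j+l)·4jlL³/(π²(j² − l²)²); higher powers the same way via product-to-sum and parts.
Normalization: ∫|φ|² dx = 6.3146.
⟨x⟩ = 2.7500 and ⟨x²⟩ = 9.6226.
(Δx)² = 9.6226 − (2.7500)² = 2.0601.

2.060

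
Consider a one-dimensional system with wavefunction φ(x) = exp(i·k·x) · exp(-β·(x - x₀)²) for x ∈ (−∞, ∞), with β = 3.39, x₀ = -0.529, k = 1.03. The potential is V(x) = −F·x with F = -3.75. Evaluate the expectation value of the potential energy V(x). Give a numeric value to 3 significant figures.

-1.98

⟨V⟩ = ∫ V(x)·|φ|² dx / ∫|φ|² dx.
Gaussian moments (u = x − x₀): ∫u^(2j)·e^(−2βu²) du = (2j−1)!!/(4β)^j · √(π/(2β)), odd powers integrate to 0; here √(π/(2β)) = 0.68071.
State is unnormalized: ∫|φ|² dx = 0.68071, and ∫φ*·V(x)·φ dx = -1.3504, so ⟨V⟩ = -1.3504 / 0.68071.
⟨V⟩ = -1.9838.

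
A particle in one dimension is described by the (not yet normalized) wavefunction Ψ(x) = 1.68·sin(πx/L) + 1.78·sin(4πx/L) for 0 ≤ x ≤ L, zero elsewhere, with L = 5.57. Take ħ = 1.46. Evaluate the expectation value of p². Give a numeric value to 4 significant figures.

6.058

p² Ψ = −ħ² d²Ψ/dx²; ⟨p²⟩ = −ħ² ∫ Ψ*·Ψ'' dx / ∫|Ψ|² dx.
d²/dx² sin(jπx/L) = −(jπ/L)²·sin(jπx/L); on 0 ≤ x ≤ L, ∫sin²(jπx/L) dx = L/2 and ∫sin(jπx/L)·sin(lπx/L) dx = 0 for j ≠ l, so only diagonal terms survive in ∫|Ψ|² and ∫Ψ·Ψ″; ∫Ψ·Ψ′ dx = [Ψ²/2] between the walls = 0.
State is unnormalized: ∫|Ψ|² dx = 16.684, and ∫Ψ*·(−ħ² Ψ'') dx = 101.07, so ⟨p²⟩ = 101.07 / 16.684.
⟨p²⟩ = 6.0576.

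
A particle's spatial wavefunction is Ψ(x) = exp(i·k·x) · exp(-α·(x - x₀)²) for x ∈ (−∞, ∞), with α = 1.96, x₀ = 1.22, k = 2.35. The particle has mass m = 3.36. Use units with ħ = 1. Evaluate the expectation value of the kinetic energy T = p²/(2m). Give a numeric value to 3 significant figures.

T = −(ħ²/2m) d²/dx², so ⟨T⟩ = −(ħ²/2m) ∫ Ψ*·Ψ'' dx / ∫|Ψ|² dx; with m = 3.36.
Gaussian moments (u = x − x₀): ∫u^(2j)·e^(−2αu²) du = (2j−1)!!/(4α)^j · √(π/(2α)), odd powers integrate to 0; here √(π/(2α)) = 0.89522. Derivatives: Ψ′ = (ik − 2αu)·Ψ, Ψ″ = ((ik − 2αu)² − 2α)·Ψ; the odd-in-u pieces drop out.
State is unnormalized: ∫|Ψ|² dx = 0.89522, and ∫Ψ*·(−ħ²/2m · Ψ'') dx = 0.99680, so ⟨T⟩ = 0.99680 / 0.89522.
⟨T⟩ = 1.1135.

1.11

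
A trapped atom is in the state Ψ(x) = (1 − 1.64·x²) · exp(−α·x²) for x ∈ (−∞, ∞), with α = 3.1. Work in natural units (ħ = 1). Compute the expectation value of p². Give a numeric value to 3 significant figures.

5.46

p² Ψ = −ħ² d²Ψ/dx²; ⟨p²⟩ = −ħ² ∫ Ψ*·Ψ'' dx / ∫|Ψ|² dx.
Expand each integrand as polynomial × e^(−2αx²) and use ∫x^(2j)·e^(−2αx²) dx = (2j−1)!!/(4α)^j · √(π/(2α)), odd powers → 0; here √(π/(2α)) = 0.71183. Differentiate with the product rule, d/dx e^(−αx²) = −2αx·e^(−αx²).
State is unnormalized: ∫|Ψ|² dx = 0.56090, and ∫Ψ*·(−ħ² Ψ'') dx = 3.0606, so ⟨p²⟩ = 3.0606 / 0.56090.
⟨p²⟩ = 5.4566.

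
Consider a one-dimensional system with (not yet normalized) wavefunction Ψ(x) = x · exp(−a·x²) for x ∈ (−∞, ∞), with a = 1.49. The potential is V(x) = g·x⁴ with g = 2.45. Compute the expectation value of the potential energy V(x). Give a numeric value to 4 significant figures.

⟨V⟩ = ∫ V(x)·|Ψ|² dx / ∫|Ψ|² dx.
Expand each integrand as polynomial × e^(−2ax²) and use ∫x^(2j)·e^(−2ax²) dx = (2j−1)!!/(4a)^j · √(π/(2a)), odd powers → 0; here √(π/(2a)) = 1.0268.
State is unnormalized: ∫|Ψ|² dx = 0.17227, and ∫Ψ*·V(x)·Ψ dx = 0.17823, so ⟨V⟩ = 0.17823 / 0.17227.
⟨V⟩ = 1.0346.

1.035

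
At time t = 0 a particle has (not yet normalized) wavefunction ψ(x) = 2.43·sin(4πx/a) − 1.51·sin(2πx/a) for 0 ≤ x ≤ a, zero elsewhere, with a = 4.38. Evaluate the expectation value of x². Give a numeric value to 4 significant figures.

5.509

⟨x²⟩ = ∫ x²·|ψ|² dx / ∫|ψ|² dx (integrals over the domain).
On 0 ≤ x ≤ a (j ≠ l): ∫sin²(jπx/a) dx = a/2, ∫sin(jπx/a)·sin(lπx/a) dx = 0; diagonal moments ∫x·sin²(jπx/a) dx = a²/4, ∫x²·sin²(jπx/a) dx = a³·(1/6 − 1/(4j²π²)); cross terms ∫x·sin(jπx/a)·sin(lπx/a) dx = 0 for j + l even and −4jla²/(π²(j² − l²)²) for j + l odd, ∫x²·sin(jπx/a)·sin(lπx/a) dx = (−1)^(j+l)·4jla³/(π²(j² − l²)²); higher powers the same way via product-to-sum and parts.
State is unnormalized: ∫|ψ|² dx = 17.925, and ∫ψ*·x²·ψ dx = 98.745, so ⟨x²⟩ = 98.745 / 17.925.
⟨x²⟩ = 5.5087.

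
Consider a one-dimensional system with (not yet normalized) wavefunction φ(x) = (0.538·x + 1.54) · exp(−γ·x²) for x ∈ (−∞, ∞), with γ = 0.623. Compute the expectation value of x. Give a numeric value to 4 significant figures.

0.2673

⟨x⟩ = ∫ x·|φ|² dx / ∫|φ|² dx (integrals over the domain).
Expand each integrand as polynomial × e^(−2γx²) and use ∫x^(2j)·e^(−2γx²) dx = (2j−1)!!/(4γ)^j · √(π/(2γ)), odd powers → 0; here √(π/(2γ)) = 1.5879.
State is unnormalized: ∫|φ|² dx = 3.9502, and ∫φ*·x·φ dx = 1.0558, so ⟨x⟩ = 1.0558 / 3.9502.
⟨x⟩ = 0.26729.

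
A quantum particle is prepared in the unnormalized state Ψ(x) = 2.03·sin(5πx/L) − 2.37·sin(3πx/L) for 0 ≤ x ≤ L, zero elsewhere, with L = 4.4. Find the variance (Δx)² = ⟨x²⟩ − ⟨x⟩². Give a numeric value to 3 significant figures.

0.625

Compute ⟨x⟩ and ⟨x²⟩ separately, then (Δx)² = ⟨x²⟩ − ⟨x⟩².
On 0 ≤ x ≤ L (j ≠ l): ∫sin²(jπx/L) dx = L/2, ∫sin(jπx/L)·sin(lπx/L) dx = 0; diagonal moments ∫x·sin²(jπx/L) dx = L²/4, ∫x²·sin²(jπx/L) dx = L³·(1/6 − 1/(4j²π²)); cross terms ∫x·sin(jπx/L)·sin(lπx/L) dx = 0 for j + l even and −4jlL²/(π²(j² − l²)²) for j + l odd, ∫x²·sin(jπx/L)·sin(lπx/L) dx = (−1)^(j+l)·4jlL³/(π²(j² − l²)²); higher powers the same way via product-to-sum and parts.
Normalization: ∫|Ψ|² dx = 21.423.
⟨x⟩ = 2.2000 and ⟨x²⟩ = 5.4653.
(Δx)² = 5.4653 − (2.2000)² = 0.62530.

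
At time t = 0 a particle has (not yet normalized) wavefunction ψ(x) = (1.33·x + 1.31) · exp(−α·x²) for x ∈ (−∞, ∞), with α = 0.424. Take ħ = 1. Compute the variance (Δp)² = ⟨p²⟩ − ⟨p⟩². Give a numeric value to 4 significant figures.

Compute ⟨p⟩ and ⟨p²⟩ separately; (Δp)² = ⟨p²⟩ − ⟨p⟩².
Expand each integrand as polynomial × e^(−2αx²) and use ∫x^(2j)·e^(−2αx²) dx = (2j−1)!!/(4α)^j · √(π/(2α)), odd powers → 0; here √(π/(2α)) = 1.9248. Differentiate with the product rule, d/dx e^(−αx²) = −2αx·e^(−αx²).
Normalization: ∫|ψ|² dx = 5.3106.
⟨p⟩ = 0.0000 and ⟨p²⟩ = 0.74456.
(Δp)² = 0.74456 − (0.0000)² = 0.74456.

0.7446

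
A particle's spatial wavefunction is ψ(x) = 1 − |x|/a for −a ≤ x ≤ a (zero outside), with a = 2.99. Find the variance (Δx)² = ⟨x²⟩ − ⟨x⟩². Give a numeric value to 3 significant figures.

0.894

Compute ⟨x⟩ and ⟨x²⟩ separately, then (Δx)² = ⟨x²⟩ − ⟨x⟩².
ψ is even, so ∫ over [−a, a] = 2∫₀ᵃ with ψ = 1 − x/a there: ∫₀ᵃ (1 − x/a)² dx = a/3, ∫₀ᵃ x²(1 − x/a)² dx = a³/30, ∫₀ᵃ x⁴(1 − x/a)² dx = a⁵/105.
Normalization: ∫|ψ|² dx = 1.9933.
⟨x⟩ = 0.0000 and ⟨x²⟩ = 0.89401.
(Δx)² = 0.89401 − (0.0000)² = 0.89401.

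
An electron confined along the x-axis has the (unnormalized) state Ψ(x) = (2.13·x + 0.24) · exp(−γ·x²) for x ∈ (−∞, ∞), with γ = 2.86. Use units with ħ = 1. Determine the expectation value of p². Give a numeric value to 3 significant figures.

7.85

p² Ψ = −ħ² d²Ψ/dx²; ⟨p²⟩ = −ħ² ∫ Ψ*·Ψ'' dx / ∫|Ψ|² dx.
Expand each integrand as polynomial × e^(−2γx²) and use ∫x^(2j)·e^(−2γx²) dx = (2j−1)!!/(4γ)^j · √(π/(2γ)), odd powers → 0; here √(π/(2γ)) = 0.74110. Differentiate with the product rule, d/dx e^(−γx²) = −2γx·e^(−γx²).
State is unnormalized: ∫|Ψ|² dx = 0.33659, and ∫Ψ*·(−ħ² Ψ'') dx = 2.6438, so ⟨p²⟩ = 2.6438 / 0.33659.
⟨p²⟩ = 7.8546.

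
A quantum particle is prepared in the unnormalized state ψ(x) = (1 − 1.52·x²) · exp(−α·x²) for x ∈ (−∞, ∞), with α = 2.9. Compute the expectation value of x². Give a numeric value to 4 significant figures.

⟨x²⟩ = ∫ x²·|ψ|² dx / ∫|ψ|² dx (integrals over the domain).
Expand each integrand as polynomial × e^(−2αx²) and use ∫x^(2j)·e^(−2αx²) dx = (2j−1)!!/(4α)^j · √(π/(2α)), odd powers → 0; here √(π/(2α)) = 0.73597.
State is unnormalized: ∫|ψ|² dx = 0.58101, and ∫ψ*·x²·ψ dx = 0.029905, so ⟨x²⟩ = 0.029905 / 0.58101.
⟨x²⟩ = 0.051471.

0.05147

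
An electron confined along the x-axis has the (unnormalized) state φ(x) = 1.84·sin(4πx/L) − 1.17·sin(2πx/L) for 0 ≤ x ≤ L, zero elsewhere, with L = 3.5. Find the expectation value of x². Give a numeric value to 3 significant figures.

⟨x²⟩ = ∫ x²·|φ|² dx / ∫|φ|² dx (integrals over the domain).
On 0 ≤ x ≤ L (j ≠ l): ∫sin²(jπx/L) dx = L/2, ∫sin(jπx/L)·sin(lπx/L) dx = 0; diagonal moments ∫x·sin²(jπx/L) dx = L²/4, ∫x²·sin²(jπx/L) dx = L³·(1/6 − 1/(4j²π²)); cross terms ∫x·sin(jπx/L)·sin(lπx/L) dx = 0 for j + l even and −4jlL²/(π²(j² − l²)²) for j + l odd, ∫x²·sin(jπx/L)·sin(lπx/L) dx = (−1)^(j+l)·4jlL³/(π²(j² − l²)²); higher powers the same way via product-to-sum and parts.
State is unnormalized: ∫|φ|² dx = 8.3204, and ∫φ*·x²·φ dx = 29.217, so ⟨x²⟩ = 29.217 / 8.3204.
⟨x²⟩ = 3.5115.

3.51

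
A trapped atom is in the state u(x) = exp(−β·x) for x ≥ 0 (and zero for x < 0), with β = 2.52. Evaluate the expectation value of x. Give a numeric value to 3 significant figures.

⟨x⟩ = ∫ x·|u|² dx / ∫|u|² dx (integrals over the domain).
Every integrand reduces to terms xʲ·e^(−2βx) on [0, ∞); use ∫₀^∞ xʲ·e^(−2βx) dx = j!/(2β)^(j+1).
State is unnormalized: ∫|u|² dx = 0.19841, and ∫u*·x·u dx = 0.039368, so ⟨x⟩ = 0.039368 / 0.19841.
⟨x⟩ = 0.19841.

0.198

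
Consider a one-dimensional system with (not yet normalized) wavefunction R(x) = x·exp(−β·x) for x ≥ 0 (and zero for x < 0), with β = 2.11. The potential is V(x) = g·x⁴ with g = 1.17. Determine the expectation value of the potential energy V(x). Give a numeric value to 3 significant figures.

1.33

⟨V⟩ = ∫ V(x)·|R|² dx / ∫|R|² dx.
Every integrand reduces to terms xʲ·e^(−2βx) on [0, ∞); use ∫₀^∞ xʲ·e^(−2βx) dx = j!/(2β)^(j+1).
State is unnormalized: ∫|R|² dx = 0.026613, and ∫R*·V(x)·R dx = 0.035345, so ⟨V⟩ = 0.035345 / 0.026613.
⟨V⟩ = 1.3281.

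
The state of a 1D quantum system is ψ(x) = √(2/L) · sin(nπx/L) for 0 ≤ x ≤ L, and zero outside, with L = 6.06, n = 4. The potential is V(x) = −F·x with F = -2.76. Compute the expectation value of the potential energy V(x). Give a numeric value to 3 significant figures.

⟨V⟩ = ∫ V(x)·|ψ|² dx.
With sin²θ = (1 − cos2θ)/2 on 0 ≤ x ≤ L: ∫sin²(nπx/L) dx = L/2, ∫x·sin²(nπx/L) dx = L²/4, ∫x²·sin²(nπx/L) dx = L³·(1/6 − 1/(4n²π²)); higher powers xᵏ the same way, integrating xᵏ·cos(2nπx/L) by parts.
⟨V⟩ = 8.3628.

8.36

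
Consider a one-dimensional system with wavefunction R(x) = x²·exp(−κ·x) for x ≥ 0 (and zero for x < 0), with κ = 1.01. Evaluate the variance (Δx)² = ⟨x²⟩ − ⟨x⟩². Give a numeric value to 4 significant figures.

1.225

Compute ⟨x⟩ and ⟨x²⟩ separately, then (Δx)² = ⟨x²⟩ − ⟨x⟩².
Every integrand reduces to terms xʲ·e^(−2κx) on [0, ∞); use ∫₀^∞ xʲ·e^(−2κx) dx = j!/(2κ)^(j+1).
Normalization: ∫|R|² dx = 0.71360.
⟨x⟩ = 2.4752 and ⟨x²⟩ = 7.3522.
(Δx)² = 7.3522 − (2.4752)² = 1.2254.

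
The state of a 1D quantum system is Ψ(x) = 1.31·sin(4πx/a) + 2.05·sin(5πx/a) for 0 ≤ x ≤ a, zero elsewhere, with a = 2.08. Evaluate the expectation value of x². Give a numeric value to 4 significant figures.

0.6462

⟨x²⟩ = ∫ x²·|Ψ|² dx / ∫|Ψ|² dx (integrals over the domain).
On 0 ≤ x ≤ a (j ≠ l): ∫sin²(jπx/a) dx = a/2, ∫sin(jπx/a)·sin(lπx/a) dx = 0; diagonal moments ∫x·sin²(jπx/a) dx = a²/4, ∫x²·sin²(jπx/a) dx = a³·(1/6 − 1/(4j²π²)); cross terms ∫x·sin(jπx/a)·sin(lπx/a) dx = 0 for j + l even and −4jla²/(π²(j² − l²)²) for j + l odd, ∫x²·sin(jπx/a)·sin(lπx/a) dx = (−1)^(j+l)·4jla³/(π²(j² − l²)²); higher powers the same way via product-to-sum and parts.
State is unnormalized: ∫|Ψ|² dx = 6.1553, and ∫Ψ*·x²·Ψ dx = 3.9773, so ⟨x²⟩ = 3.9773 / 6.1553.
⟨x²⟩ = 0.64616.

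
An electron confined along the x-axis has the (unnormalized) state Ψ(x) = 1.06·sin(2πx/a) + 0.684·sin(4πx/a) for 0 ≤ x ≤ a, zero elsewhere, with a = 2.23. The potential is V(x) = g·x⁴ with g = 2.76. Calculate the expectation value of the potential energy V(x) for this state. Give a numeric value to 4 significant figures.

⟨V⟩ = ∫ V(x)·|Ψ|² dx / ∫|Ψ|² dx.
On 0 ≤ x ≤ a (j ≠ l): ∫sin²(jπx/a) dx = a/2, ∫sin(jπx/a)·sin(lπx/a) dx = 0; diagonal moments ∫x·sin²(jπx/a) dx = a²/4, ∫x²·sin²(jπx/a) dx = a³·(1/6 − 1/(4j²π²)); cross terms ∫x·sin(jπx/a)·sin(lπx/a) dx = 0 for j + l even and −4jla²/(π²(j² − l²)²) for j + l odd, ∫x²·sin(jπx/a)·sin(lπx/a) dx = (−1)^(j+l)·4jla³/(π²(j² − l²)²); higher powers the same way via product-to-sum and parts.
State is unnormalized: ∫|Ψ|² dx = 1.7745, and ∫Ψ*·V(x)·Ψ dx = 30.177, so ⟨V⟩ = 30.177 / 1.7745.
⟨V⟩ = 17.006.

17.01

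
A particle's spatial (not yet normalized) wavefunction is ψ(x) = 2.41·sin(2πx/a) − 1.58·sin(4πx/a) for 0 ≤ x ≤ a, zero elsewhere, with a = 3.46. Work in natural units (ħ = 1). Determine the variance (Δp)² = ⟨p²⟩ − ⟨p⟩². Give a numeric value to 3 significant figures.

6.27

Compute ⟨p⟩ and ⟨p²⟩ separately; (Δp)² = ⟨p²⟩ − ⟨p⟩².
d²/dx² sin(jπx/a) = −(jπ/a)²·sin(jπx/a); on 0 ≤ x ≤ a, ∫sin²(jπx/a) dx = a/2 and ∫sin(jπx/a)·sin(lπx/a) dx = 0 for j ≠ l, so only diagonal terms survive in ∫|ψ|² and ∫ψ·ψ″; ∫ψ·ψ′ dx = [ψ²/2] between the walls = 0.
Normalization: ∫|ψ|² dx = 14.367.
⟨p⟩ = 0.0000 and ⟨p²⟩ = 6.2716.
(Δp)² = 6.2716 − (0.0000)² = 6.2716.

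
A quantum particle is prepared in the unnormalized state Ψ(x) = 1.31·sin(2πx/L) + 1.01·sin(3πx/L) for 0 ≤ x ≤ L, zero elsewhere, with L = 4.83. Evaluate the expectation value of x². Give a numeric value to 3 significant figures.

⟨x²⟩ = ∫ x²·|Ψ|² dx / ∫|Ψ|² dx (integrals over the domain).
On 0 ≤ x ≤ L (j ≠ l): ∫sin²(jπx/L) dx = L/2, ∫sin(jπx/L)·sin(lπx/L) dx = 0; diagonal moments ∫x·sin²(jπx/L) dx = L²/4, ∫x²·sin²(jπx/L) dx = L³·(1/6 − 1/(4j²π²)); cross terms ∫x·sin(jπx/L)·sin(lπx/L) dx = 0 for j + l even and −4jlL²/(π²(j² − l²)²) for j + l odd, ∫x²·sin(jπx/L)·sin(lπx/L) dx = (−1)^(j+l)·4jlL³/(π²(j² − l²)²); higher powers the same way via product-to-sum and parts.
State is unnormalized: ∫|Ψ|² dx = 6.6079, and ∫Ψ*·x²·Ψ dx = 20.835, so ⟨x²⟩ = 20.835 / 6.6079.
⟨x²⟩ = 3.1530.

3.15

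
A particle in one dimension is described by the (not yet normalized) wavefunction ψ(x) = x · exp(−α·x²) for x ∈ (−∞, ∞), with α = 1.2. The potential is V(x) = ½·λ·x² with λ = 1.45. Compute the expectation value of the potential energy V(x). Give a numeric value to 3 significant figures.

0.453

⟨V⟩ = ∫ V(x)·|ψ|² dx / ∫|ψ|² dx.
Expand each integrand as polynomial × e^(−2αx²) and use ∫x^(2j)·e^(−2αx²) dx = (2j−1)!!/(4α)^j · √(π/(2α)), odd powers → 0; here √(π/(2α)) = 1.1441.
State is unnormalized: ∫|ψ|² dx = 0.23836, and ∫ψ*·V(x)·ψ dx = 0.10801, so ⟨V⟩ = 0.10801 / 0.23836.
⟨V⟩ = 0.45313.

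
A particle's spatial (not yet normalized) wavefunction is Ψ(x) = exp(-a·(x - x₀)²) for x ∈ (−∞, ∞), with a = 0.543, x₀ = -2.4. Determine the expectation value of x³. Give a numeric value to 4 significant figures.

-17.14

⟨x³⟩ = ∫ x³·|Ψ|² dx / ∫|Ψ|² dx (integrals over the domain).
Gaussian moments (u = x − x₀): ∫u^(2j)·e^(−2au²) du = (2j−1)!!/(4a)^j · √(π/(2a)), odd powers integrate to 0; here √(π/(2a)) = 1.7008.
State is unnormalized: ∫|Ψ|² dx = 1.7008, and ∫Ψ*·x³·Ψ dx = -29.150, so ⟨x³⟩ = -29.150 / 1.7008.
⟨x³⟩ = -17.139.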